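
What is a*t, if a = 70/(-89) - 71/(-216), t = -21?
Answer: 61607/6408 ≈ 9.6141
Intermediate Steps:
a = -8801/19224 (a = 70*(-1/89) - 71*(-1/216) = -70/89 + 71/216 = -8801/19224 ≈ -0.45781)
a*t = -8801/19224*(-21) = 61607/6408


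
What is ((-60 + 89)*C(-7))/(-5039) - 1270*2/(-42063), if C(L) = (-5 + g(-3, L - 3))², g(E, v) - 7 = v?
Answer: -65269868/211955457 ≈ -0.30794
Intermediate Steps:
g(E, v) = 7 + v
C(L) = (-1 + L)² (C(L) = (-5 + (7 + (L - 3)))² = (-5 + (7 + (-3 + L)))² = (-5 + (4 + L))² = (-1 + L)²)
((-60 + 89)*C(-7))/(-5039) - 1270*2/(-42063) = ((-60 + 89)*(-1 - 7)²)/(-5039) - 1270*2/(-42063) = (29*(-8)²)*(-1/5039) - 2540*(-1/42063) = (29*64)*(-1/5039) + 2540/42063 = 1856*(-1/5039) + 2540/42063 = -1856/5039 + 2540/42063 = -65269868/211955457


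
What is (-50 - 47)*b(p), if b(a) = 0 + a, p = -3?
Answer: 291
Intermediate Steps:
b(a) = a
(-50 - 47)*b(p) = (-50 - 47)*(-3) = -97*(-3) = 291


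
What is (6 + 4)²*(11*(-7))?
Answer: -7700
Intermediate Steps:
(6 + 4)²*(11*(-7)) = 10²*(-77) = 100*(-77) = -7700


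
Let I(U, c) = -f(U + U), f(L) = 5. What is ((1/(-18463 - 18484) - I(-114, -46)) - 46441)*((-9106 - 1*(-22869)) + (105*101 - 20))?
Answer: -41773154902764/36947 ≈ -1.1306e+9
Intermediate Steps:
I(U, c) = -5 (I(U, c) = -1*5 = -5)
((1/(-18463 - 18484) - I(-114, -46)) - 46441)*((-9106 - 1*(-22869)) + (105*101 - 20)) = ((1/(-18463 - 18484) - 1*(-5)) - 46441)*((-9106 - 1*(-22869)) + (105*101 - 20)) = ((1/(-36947) + 5) - 46441)*((-9106 + 22869) + (10605 - 20)) = ((-1/36947 + 5) - 46441)*(13763 + 10585) = (184734/36947 - 46441)*24348 = -1715670893/36947*24348 = -41773154902764/36947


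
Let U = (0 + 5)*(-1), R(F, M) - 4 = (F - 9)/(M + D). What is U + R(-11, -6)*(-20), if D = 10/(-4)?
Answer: -2245/17 ≈ -132.06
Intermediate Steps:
D = -5/2 (D = 10*(-¼) = -5/2 ≈ -2.5000)
R(F, M) = 4 + (-9 + F)/(-5/2 + M) (R(F, M) = 4 + (F - 9)/(M - 5/2) = 4 + (-9 + F)/(-5/2 + M))
U = -5 (U = 5*(-1) = -5)
U + R(-11, -6)*(-20) = -5 + (2*(-19 - 11 + 4*(-6))/(-5 + 2*(-6)))*(-20) = -5 + (2*(-19 - 11 - 24)/(-5 - 12))*(-20) = -5 + (2*(-54)/(-17))*(-20) = -5 + (2*(-1/17)*(-54))*(-20) = -5 + (108/17)*(-20) = -5 - 2160/17 = -2245/17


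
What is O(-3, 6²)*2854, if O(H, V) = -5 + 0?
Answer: -14270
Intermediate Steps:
O(H, V) = -5
O(-3, 6²)*2854 = -5*2854 = -14270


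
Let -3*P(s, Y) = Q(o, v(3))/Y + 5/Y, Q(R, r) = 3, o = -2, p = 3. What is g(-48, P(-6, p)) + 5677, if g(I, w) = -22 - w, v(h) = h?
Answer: 50903/9 ≈ 5655.9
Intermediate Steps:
P(s, Y) = -8/(3*Y) (P(s, Y) = -(3/Y + 5/Y)/3 = -8/(3*Y))
g(-48, P(-6, p)) + 5677 = (-22 - (-8)/(3*3)) + 5677 = (-22 - 1*(-8/9)) + 5677 = (-22 + 8/9) + 5677 = -190/9 + 5677 = 50903/9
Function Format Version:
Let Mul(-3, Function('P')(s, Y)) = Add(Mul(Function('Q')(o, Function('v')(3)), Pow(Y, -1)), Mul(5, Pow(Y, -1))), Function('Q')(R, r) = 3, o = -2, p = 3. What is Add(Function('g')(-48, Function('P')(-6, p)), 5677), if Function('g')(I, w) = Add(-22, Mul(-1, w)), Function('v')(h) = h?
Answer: Rational(50903, 9) ≈ 5655.9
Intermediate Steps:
Function('P')(s, Y) = Mul(Rational(-8, 3), Pow(Y, -1)) (Function('P')(s, Y) = Mul(Rational(-1, 3), Add(Mul(3, Pow(Y, -1)), Mul(5, Pow(Y, -1)))) = Mul(Rational(-1, 3), Mul(8, Pow(Y, -1))) = Mul(Rational(-8, 3), Pow(Y, -1)))
Add(Function('g')(-48, Function('P')(-6, p)), 5677) = Add(Add(-22, Mul(-1, Mul(Rational(-8, 3), Pow(3, -1)))), 5677) = Add(Add(-22, Mul(-1, Mul(Rational(-8, 3), Rational(1, 3)))), 5677) = Add(Add(-22, Mul(-1, Rational(-8, 9))), 5677) = Add(Add(-22, Rational(8, 9)), 5677) = Add(Rational(-190, 9), 5677) = Rational(50903, 9)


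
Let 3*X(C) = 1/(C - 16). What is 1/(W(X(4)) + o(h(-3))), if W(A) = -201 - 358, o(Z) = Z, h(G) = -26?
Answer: -1/585 ≈ -0.0017094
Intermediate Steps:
X(C) = 1/(3*(-16 + C)) (X(C) = 1/(3*(C - 16)) = 1/(3*(-16 + C)))
W(A) = -559
1/(W(X(4)) + o(h(-3))) = 1/(-559 - 26) = 1/(-585) = -1/585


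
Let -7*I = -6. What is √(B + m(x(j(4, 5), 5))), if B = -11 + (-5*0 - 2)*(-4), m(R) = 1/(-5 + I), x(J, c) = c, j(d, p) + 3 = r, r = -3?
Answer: I*√2726/29 ≈ 1.8004*I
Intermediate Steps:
I = 6/7 (I = -⅐*(-6) = 6/7 ≈ 0.85714)
j(d, p) = -6 (j(d, p) = -3 - 3 = -6)
m(R) = -7/29 (m(R) = 1/(-5 + 6/7) = 1/(-29/7) = -7/29)
B = -3 (B = -11 + (0 - 2)*(-4) = -11 - 2*(-4) = -11 + 8 = -3)
√(B + m(x(j(4, 5), 5))) = √(-3 - 7/29) = √(-94/29) = I*√2726/29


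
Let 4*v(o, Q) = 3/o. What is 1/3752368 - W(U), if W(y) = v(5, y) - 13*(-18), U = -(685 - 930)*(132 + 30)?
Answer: -4393084831/18761840 ≈ -234.15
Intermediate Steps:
v(o, Q) = 3/(4*o) (v(o, Q) = (3/o)/4 = 3/(4*o))
U = 39690 (U = -(-245)*162 = -1*(-39690) = 39690)
W(y) = 4683/20 (W(y) = (¾)/5 - 13*(-18) = (¾)*(⅕) + 234 = 3/20 + 234 = 4683/20)
1/3752368 - W(U) = 1/3752368 - 1*4683/20 = 1/3752368 - 4683/20 = -4393084831/18761840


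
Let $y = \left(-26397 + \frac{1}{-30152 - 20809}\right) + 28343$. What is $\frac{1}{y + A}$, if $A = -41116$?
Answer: $- \frac{50961}{1996142371} \approx -2.553 \cdot 10^{-5}$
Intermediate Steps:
$y = \frac{99170105}{50961}$ ($y = \left(-26397 + \frac{1}{-50961}\right) + 28343 = \left(-26397 - \frac{1}{50961}\right) + 28343 = - \frac{1345217518}{50961} + 28343 = \frac{99170105}{50961} \approx 1946.0$)
$\frac{1}{y + A} = \frac{1}{\frac{99170105}{50961} - 41116} = \frac{1}{- \frac{1996142371}{50961}} = - \frac{50961}{1996142371}$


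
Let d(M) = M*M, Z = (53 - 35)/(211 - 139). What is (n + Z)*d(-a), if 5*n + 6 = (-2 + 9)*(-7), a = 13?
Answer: -7267/4 ≈ -1816.8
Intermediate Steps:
Z = ¼ (Z = 18/72 = 18*(1/72) = ¼ ≈ 0.25000)
n = -11 (n = -6/5 + ((-2 + 9)*(-7))/5 = -6/5 + (7*(-7))/5 = -6/5 + (⅕)*(-49) = -6/5 - 49/5 = -11)
d(M) = M²
(n + Z)*d(-a) = (-11 + ¼)*(-1*13)² = -43/4*(-13)² = -43/4*169 = -7267/4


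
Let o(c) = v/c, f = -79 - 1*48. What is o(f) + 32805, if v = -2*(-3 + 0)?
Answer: 4166229/127 ≈ 32805.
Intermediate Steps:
f = -127 (f = -79 - 48 = -127)
v = 6 (v = -2*(-3) = 6)
o(c) = 6/c
o(f) + 32805 = 6/(-127) + 32805 = 6*(-1/127) + 32805 = -6/127 + 32805 = 4166229/127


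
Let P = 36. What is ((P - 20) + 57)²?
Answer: 5329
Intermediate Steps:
((P - 20) + 57)² = ((36 - 20) + 57)² = (16 + 57)² = 73² = 5329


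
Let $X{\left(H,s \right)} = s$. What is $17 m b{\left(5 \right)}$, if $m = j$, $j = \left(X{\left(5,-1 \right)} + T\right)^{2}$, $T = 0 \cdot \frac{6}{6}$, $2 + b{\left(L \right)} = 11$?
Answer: $153$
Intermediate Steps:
$b{\left(L \right)} = 9$ ($b{\left(L \right)} = -2 + 11 = 9$)
$T = 0$ ($T = 0 \cdot 6 \cdot \frac{1}{6} = 0 \cdot 1 = 0$)
$j = 1$ ($j = \left(-1 + 0\right)^{2} = \left(-1\right)^{2} = 1$)
$m = 1$
$17 m b{\left(5 \right)} = 17 \cdot 1 \cdot 9 = 17 \cdot 9 = 153$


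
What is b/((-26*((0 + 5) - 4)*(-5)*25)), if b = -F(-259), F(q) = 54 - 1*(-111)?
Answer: -33/650 ≈ -0.050769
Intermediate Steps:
F(q) = 165 (F(q) = 54 + 111 = 165)
b = -165 (b = -1*165 = -165)
b/((-26*((0 + 5) - 4)*(-5)*25)) = -165*1/(3250*((0 + 5) - 4)) = -165*1/(3250*(5 - 4)) = -165/(-26*(-5)*25) = -165/(130*25) = -165/3250 = -165*1/3250 = -33/650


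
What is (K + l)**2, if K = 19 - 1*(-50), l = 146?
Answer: 46225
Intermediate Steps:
K = 69 (K = 19 + 50 = 69)
(K + l)**2 = (69 + 146)**2 = 215**2 = 46225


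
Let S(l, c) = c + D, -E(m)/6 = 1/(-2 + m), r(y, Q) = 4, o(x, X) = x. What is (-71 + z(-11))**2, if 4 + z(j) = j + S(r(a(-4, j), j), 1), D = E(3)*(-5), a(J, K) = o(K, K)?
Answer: 3025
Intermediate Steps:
a(J, K) = K
E(m) = -6/(-2 + m)
D = 30 (D = -6/(-2 + 3)*(-5) = -6/1*(-5) = -6*1*(-5) = -6*(-5) = 30)
S(l, c) = 30 + c (S(l, c) = c + 30 = 30 + c)
z(j) = 27 + j (z(j) = -4 + (j + (30 + 1)) = -4 + (j + 31) = -4 + (31 + j) = 27 + j)
(-71 + z(-11))**2 = (-71 + (27 - 11))**2 = (-71 + 16)**2 = (-55)**2 = 3025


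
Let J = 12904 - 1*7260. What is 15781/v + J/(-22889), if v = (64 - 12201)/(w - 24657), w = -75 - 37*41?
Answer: 9481367148713/277803793 ≈ 34130.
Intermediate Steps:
w = -1592 (w = -75 - 1517 = -1592)
v = 12137/26249 (v = (64 - 12201)/(-1592 - 24657) = -12137/(-26249) = -12137*(-1/26249) = 12137/26249 ≈ 0.46238)
J = 5644 (J = 12904 - 7260 = 5644)
15781/v + J/(-22889) = 15781/(12137/26249) + 5644/(-22889) = 15781*(26249/12137) + 5644*(-1/22889) = 414235469/12137 - 5644/22889 = 9481367148713/277803793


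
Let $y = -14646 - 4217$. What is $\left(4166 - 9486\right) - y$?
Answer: $13543$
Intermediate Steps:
$y = -18863$ ($y = -14646 - 4217 = -18863$)
$\left(4166 - 9486\right) - y = \left(4166 - 9486\right) - -18863 = -5320 + 18863 = 13543$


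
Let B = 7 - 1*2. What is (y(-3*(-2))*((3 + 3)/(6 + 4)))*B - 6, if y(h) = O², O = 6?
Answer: 102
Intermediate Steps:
B = 5 (B = 7 - 2 = 5)
y(h) = 36 (y(h) = 6² = 36)
(y(-3*(-2))*((3 + 3)/(6 + 4)))*B - 6 = (36*((3 + 3)/(6 + 4)))*5 - 6 = (36*(6/10))*5 - 6 = (36*(6*(⅒)))*5 - 6 = (36*(⅗))*5 - 6 = (108/5)*5 - 6 = 108 - 6 = 102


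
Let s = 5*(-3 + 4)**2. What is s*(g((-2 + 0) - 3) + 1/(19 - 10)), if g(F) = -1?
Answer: -40/9 ≈ -4.4444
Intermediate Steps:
s = 5 (s = 5*1**2 = 5*1 = 5)
s*(g((-2 + 0) - 3) + 1/(19 - 10)) = 5*(-1 + 1/(19 - 10)) = 5*(-1 + 1/9) = 5*(-8/9) = -40/9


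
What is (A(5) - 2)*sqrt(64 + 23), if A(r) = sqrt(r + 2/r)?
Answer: sqrt(87)*(-10 + 3*sqrt(15))/5 ≈ 3.0201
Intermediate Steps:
(A(5) - 2)*sqrt(64 + 23) = (sqrt(5 + 2/5) - 2)*sqrt(64 + 23) = (sqrt(5 + 2*(1/5)) - 2)*sqrt(87) = (sqrt(5 + 2/5) - 2)*sqrt(87) = (sqrt(27/5) - 2)*sqrt(87) = (3*sqrt(15)/5 - 2)*sqrt(87) = (-2 + 3*sqrt(15)/5)*sqrt(87) = sqrt(87)*(-2 + 3*sqrt(15)/5)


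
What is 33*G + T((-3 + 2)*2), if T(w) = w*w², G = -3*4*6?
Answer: -2384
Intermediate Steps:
G = -72 (G = -12*6 = -72)
T(w) = w³
33*G + T((-3 + 2)*2) = 33*(-72) + ((-3 + 2)*2)³ = -2376 + (-1*2)³ = -2376 + (-2)³ = -2376 - 8 = -2384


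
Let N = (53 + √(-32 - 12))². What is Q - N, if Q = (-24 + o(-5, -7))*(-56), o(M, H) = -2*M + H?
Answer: -1589 - 212*I*√11 ≈ -1589.0 - 703.12*I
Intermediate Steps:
o(M, H) = H - 2*M
Q = 1176 (Q = (-24 + (-7 - 2*(-5)))*(-56) = (-24 + (-7 + 10))*(-56) = (-24 + 3)*(-56) = -21*(-56) = 1176)
N = (53 + 2*I*√11)² (N = (53 + √(-44))² = (53 + 2*I*√11)² ≈ 2765.0 + 703.12*I)
Q - N = 1176 - (2765 + 212*I*√11) = 1176 + (-2765 - 212*I*√11) = -1589 - 212*I*√11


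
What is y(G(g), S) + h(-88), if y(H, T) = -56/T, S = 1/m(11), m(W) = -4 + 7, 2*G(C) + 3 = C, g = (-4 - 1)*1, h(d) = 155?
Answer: -13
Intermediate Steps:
g = -5 (g = -5*1 = -5)
G(C) = -3/2 + C/2
m(W) = 3
S = 1/3 ≈ 0.33333
y(G(g), S) + h(-88) = -56/1/3 + 155 = -56*3 + 155 = -168 + 155 = -13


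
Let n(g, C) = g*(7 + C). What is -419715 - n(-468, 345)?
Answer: -254979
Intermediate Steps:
-419715 - n(-468, 345) = -419715 - (-468)*(7 + 345) = -419715 - (-468)*352 = -419715 - 1*(-164736) = -419715 + 164736 = -254979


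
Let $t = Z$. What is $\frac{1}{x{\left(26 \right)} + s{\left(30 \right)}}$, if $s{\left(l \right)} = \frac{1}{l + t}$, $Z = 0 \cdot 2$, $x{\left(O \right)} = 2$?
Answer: $\frac{30}{61} \approx 0.4918$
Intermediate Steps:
$Z = 0$
$t = 0$
$s{\left(l \right)} = \frac{1}{l}$ ($s{\left(l \right)} = \frac{1}{l + 0} = \frac{1}{l}$)
$\frac{1}{x{\left(26 \right)} + s{\left(30 \right)}} = \frac{1}{2 + \frac{1}{30}} = \frac{1}{\frac{61}{30}} = \frac{30}{61}$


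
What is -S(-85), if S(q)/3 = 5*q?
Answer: 1275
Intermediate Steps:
S(q) = 15*q (S(q) = 3*(5*q) = 15*q)
-S(-85) = -15*(-85) = -1*(-1275) = 1275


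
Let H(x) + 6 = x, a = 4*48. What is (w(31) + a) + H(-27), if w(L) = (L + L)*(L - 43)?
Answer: -585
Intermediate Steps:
w(L) = 2*L*(-43 + L) (w(L) = (2*L)*(-43 + L) = 2*L*(-43 + L))
a = 192
H(x) = -6 + x
(w(31) + a) + H(-27) = (2*31*(-43 + 31) + 192) + (-6 - 27) = (2*31*(-12) + 192) - 33 = (-744 + 192) - 33 = -552 - 33 = -585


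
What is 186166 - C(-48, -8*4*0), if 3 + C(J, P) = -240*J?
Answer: 174649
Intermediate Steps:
C(J, P) = -3 - 240*J
186166 - C(-48, -8*4*0) = 186166 - (-3 - 240*(-48)) = 186166 - (-3 + 11520) = 186166 - 1*11517 = 186166 - 11517 = 174649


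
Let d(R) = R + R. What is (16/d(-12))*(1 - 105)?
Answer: 208/3 ≈ 69.333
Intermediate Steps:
d(R) = 2*R
(16/d(-12))*(1 - 105) = (16/((2*(-12))))*(1 - 105) = (16/(-24))*(-104) = (16*(-1/24))*(-104) = -⅔*(-104) = 208/3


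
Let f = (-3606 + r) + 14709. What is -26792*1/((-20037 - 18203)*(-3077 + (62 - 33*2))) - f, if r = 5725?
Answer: -247828988389/14727180 ≈ -16828.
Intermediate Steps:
f = 16828 (f = (-3606 + 5725) + 14709 = 2119 + 14709 = 16828)
-26792*1/((-20037 - 18203)*(-3077 + (62 - 33*2))) - f = -26792*1/((-20037 - 18203)*(-3077 + (62 - 33*2))) - 1*16828 = -26792*(-1/(38240*(-3077 + (62 - 33*2)))) - 16828 = -26792*(-1/(38240*(-3077 + (62 - 66)))) - 16828 = -26792*(-1/(38240*(-3077 - 4))) - 16828 = -26792/((-38240*(-3081))) - 16828 = -26792/117817440 - 16828 = -26792*1/117817440 - 16828 = -3349/14727180 - 16828 = -247828988389/14727180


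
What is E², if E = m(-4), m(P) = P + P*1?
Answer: 64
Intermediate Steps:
m(P) = 2*P (m(P) = P + P = 2*P)
E = -8 (E = 2*(-4) = -8)
E² = (-8)² = 64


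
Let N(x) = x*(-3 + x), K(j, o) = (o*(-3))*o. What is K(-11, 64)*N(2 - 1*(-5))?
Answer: -344064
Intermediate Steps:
K(j, o) = -3*o² (K(j, o) = (-3*o)*o = -3*o²)
K(-11, 64)*N(2 - 1*(-5)) = (-3*64²)*((2 - 1*(-5))*(-3 + (2 - 1*(-5)))) = (-3*4096)*((2 + 5)*(-3 + (2 + 5))) = -86016*(-3 + 7) = -86016*4 = -12288*28 = -344064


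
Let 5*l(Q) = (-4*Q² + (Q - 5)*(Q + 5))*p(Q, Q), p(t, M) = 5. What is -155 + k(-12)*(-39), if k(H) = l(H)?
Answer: 17668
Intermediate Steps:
l(Q) = -4*Q² + (-5 + Q)*(5 + Q) (l(Q) = ((-4*Q² + (Q - 5)*(Q + 5))*5)/5 = ((-4*Q² + (-5 + Q)*(5 + Q))*5)/5 = (-20*Q² + 5*(-5 + Q)*(5 + Q))/5 = -4*Q² + (-5 + Q)*(5 + Q))
k(H) = -25 - 3*H²
-155 + k(-12)*(-39) = -155 + (-25 - 3*(-12)²)*(-39) = -155 + (-25 - 3*144)*(-39) = -155 + (-25 - 432)*(-39) = -155 - 457*(-39) = -155 + 17823 = 17668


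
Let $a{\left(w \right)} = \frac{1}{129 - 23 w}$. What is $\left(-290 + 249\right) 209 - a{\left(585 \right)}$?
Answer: $- \frac{114190493}{13326} \approx -8569.0$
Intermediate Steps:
$\left(-290 + 249\right) 209 - a{\left(585 \right)} = \left(-290 + 249\right) 209 - - \frac{1}{-129 + 23 \cdot 585} = \left(-41\right) 209 - - \frac{1}{-129 + 13455} = -8569 - - \frac{1}{13326} = -8569 + \frac{1}{13326} = - \frac{114190493}{13326}$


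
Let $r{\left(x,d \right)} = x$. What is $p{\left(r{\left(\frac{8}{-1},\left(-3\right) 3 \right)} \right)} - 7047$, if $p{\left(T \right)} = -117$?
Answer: $-7164$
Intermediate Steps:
$p{\left(r{\left(\frac{8}{-1},\left(-3\right) 3 \right)} \right)} - 7047 = -117 - 7047 = -7164$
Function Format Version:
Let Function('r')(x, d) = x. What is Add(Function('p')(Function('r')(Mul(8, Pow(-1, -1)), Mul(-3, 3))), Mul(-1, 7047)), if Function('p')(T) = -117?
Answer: -7164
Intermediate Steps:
Add(Function('p')(Function('r')(Mul(8, Pow(-1, -1)), Mul(-3, 3))), Mul(-1, 7047)) = Add(-117, Mul(-1, 7047)) = Add(-117, -7047) = -7164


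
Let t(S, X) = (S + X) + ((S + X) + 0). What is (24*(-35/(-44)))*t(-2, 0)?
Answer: -840/11 ≈ -76.364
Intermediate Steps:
t(S, X) = 2*S + 2*X (t(S, X) = (S + X) + (S + X) = 2*S + 2*X)
(24*(-35/(-44)))*t(-2, 0) = (24*(-35/(-44)))*(2*(-2) + 2*0) = (24*(-35*(-1/44)))*(-4 + 0) = (24*(35/44))*(-4) = (210/11)*(-4) = -840/11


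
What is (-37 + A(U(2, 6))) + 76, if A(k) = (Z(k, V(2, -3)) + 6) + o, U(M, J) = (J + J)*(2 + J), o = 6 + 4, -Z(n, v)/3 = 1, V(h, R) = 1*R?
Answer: 52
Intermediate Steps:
V(h, R) = R
Z(n, v) = -3 (Z(n, v) = -3*1 = -3)
o = 10
U(M, J) = 2*J*(2 + J) (U(M, J) = (2*J)*(2 + J) = 2*J*(2 + J))
A(k) = 13 (A(k) = (-3 + 6) + 10 = 3 + 10 = 13)
(-37 + A(U(2, 6))) + 76 = (-37 + 13) + 76 = -24 + 76 = 52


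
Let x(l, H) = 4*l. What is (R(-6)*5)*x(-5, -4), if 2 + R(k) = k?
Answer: 800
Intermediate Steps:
R(k) = -2 + k
(R(-6)*5)*x(-5, -4) = ((-2 - 6)*5)*(4*(-5)) = -8*5*(-20) = -40*(-20) = 800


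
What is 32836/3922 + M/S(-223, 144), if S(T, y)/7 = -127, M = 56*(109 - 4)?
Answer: 437846/249047 ≈ 1.7581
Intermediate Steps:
M = 5880 (M = 56*105 = 5880)
S(T, y) = -889 (S(T, y) = 7*(-127) = -889)
32836/3922 + M/S(-223, 144) = 32836/3922 + 5880/(-889) = 32836*(1/3922) + 5880*(-1/889) = 16418/1961 - 840/127 = 437846/249047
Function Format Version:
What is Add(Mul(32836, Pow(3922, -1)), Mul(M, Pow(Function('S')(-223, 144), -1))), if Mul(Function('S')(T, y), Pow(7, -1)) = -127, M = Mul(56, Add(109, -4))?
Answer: Rational(437846, 249047) ≈ 1.7581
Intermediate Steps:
M = 5880 (M = Mul(56, 105) = 5880)
Function('S')(T, y) = -889 (Function('S')(T, y) = Mul(7, -127) = -889)
Add(Mul(32836, Pow(3922, -1)), Mul(M, Pow(Function('S')(-223, 144), -1))) = Add(Mul(32836, Pow(3922, -1)), Mul(5880, Pow(-889, -1))) = Add(Mul(32836, Rational(1, 3922)), Mul(5880, Rational(-1, 889))) = Add(Rational(16418, 1961), Rational(-840, 127)) = Rational(437846, 249047)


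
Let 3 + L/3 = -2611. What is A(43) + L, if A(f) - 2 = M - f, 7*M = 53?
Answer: -55128/7 ≈ -7875.4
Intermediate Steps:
L = -7842 (L = -9 + 3*(-2611) = -9 - 7833 = -7842)
M = 53/7 (M = (1/7)*53 = 53/7 ≈ 7.5714)
A(f) = 67/7 - f (A(f) = 2 + (53/7 - f) = 67/7 - f)
A(43) + L = (67/7 - 1*43) - 7842 = (67/7 - 43) - 7842 = -234/7 - 7842 = -55128/7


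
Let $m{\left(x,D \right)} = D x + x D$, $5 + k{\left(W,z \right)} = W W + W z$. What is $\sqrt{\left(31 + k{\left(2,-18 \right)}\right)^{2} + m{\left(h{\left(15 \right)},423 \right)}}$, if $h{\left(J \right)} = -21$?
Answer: $3 i \sqrt{1970} \approx 133.15 i$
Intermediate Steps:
$k{\left(W,z \right)} = -5 + W^{2} + W z$ ($k{\left(W,z \right)} = -5 + \left(W W + W z\right) = -5 + \left(W^{2} + W z\right) = -5 + W^{2} + W z$)
$m{\left(x,D \right)} = 2 D x$ ($m{\left(x,D \right)} = D x + D x = 2 D x$)
$\sqrt{\left(31 + k{\left(2,-18 \right)}\right)^{2} + m{\left(h{\left(15 \right)},423 \right)}} = \sqrt{\left(31 + \left(-5 + 2^{2} + 2 \left(-18\right)\right)\right)^{2} + 2 \cdot 423 \left(-21\right)} = \sqrt{\left(31 - 37\right)^{2} - 17766} = \sqrt{\left(-6\right)^{2} - 17766} = \sqrt{36 - 17766} = \sqrt{-17730} = 3 i \sqrt{1970}$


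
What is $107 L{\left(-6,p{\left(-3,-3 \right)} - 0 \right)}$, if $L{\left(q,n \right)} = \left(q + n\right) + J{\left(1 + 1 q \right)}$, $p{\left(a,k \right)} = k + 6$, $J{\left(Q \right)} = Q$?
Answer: $-856$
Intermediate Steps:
$p{\left(a,k \right)} = 6 + k$
$L{\left(q,n \right)} = 1 + n + 2 q$ ($L{\left(q,n \right)} = \left(q + n\right) + \left(1 + 1 q\right) = \left(n + q\right) + \left(1 + q\right) = 1 + n + 2 q$)
$107 L{\left(-6,p{\left(-3,-3 \right)} - 0 \right)} = 107 \left(1 + \left(\left(6 - 3\right) - 0\right) + 2 \left(-6\right)\right) = 107 \left(1 + \left(3 + 0\right) - 12\right) = 107 \left(1 + 3 - 12\right) = 107 \left(-8\right) = -856$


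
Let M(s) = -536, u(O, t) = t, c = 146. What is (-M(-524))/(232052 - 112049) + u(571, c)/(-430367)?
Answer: 213156274/51645331101 ≈ 0.0041273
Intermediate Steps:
(-M(-524))/(232052 - 112049) + u(571, c)/(-430367) = (-1*(-536))/(232052 - 112049) + 146/(-430367) = 536/120003 + 146*(-1/430367) = 536*(1/120003) - 146/430367 = 536/120003 - 146/430367 = 213156274/51645331101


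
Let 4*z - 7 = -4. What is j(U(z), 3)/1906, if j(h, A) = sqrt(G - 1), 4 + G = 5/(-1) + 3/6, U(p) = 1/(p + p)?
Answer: I*sqrt(38)/3812 ≈ 0.0016171*I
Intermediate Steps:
z = 3/4 (z = 7/4 + (1/4)*(-4) = 7/4 - 1 = 3/4 ≈ 0.75000)
U(p) = 1/(2*p)
G = -17/2 (G = -4 + (5/(-1) + 3/6) = -4 + (5*(-1) + 3*(1/6)) = -4 + (-5 + 1/2) = -4 - 9/2 = -17/2 ≈ -8.5000)
j(h, A) = I*sqrt(38)/2 (j(h, A) = sqrt(-17/2 - 1) = sqrt(-19/2) = I*sqrt(38)/2)
j(U(z), 3)/1906 = (I*sqrt(38)/2)/1906 = I*sqrt(38)/3812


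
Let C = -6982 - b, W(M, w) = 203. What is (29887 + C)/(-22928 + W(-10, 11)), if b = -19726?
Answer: -42631/22725 ≈ -1.8760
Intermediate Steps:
C = 12744 (C = -6982 - 1*(-19726) = -6982 + 19726 = 12744)
(29887 + C)/(-22928 + W(-10, 11)) = (29887 + 12744)/(-22928 + 203) = 42631/(-22725) = 42631*(-1/22725) = -42631/22725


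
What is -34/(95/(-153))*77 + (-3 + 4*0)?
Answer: 400269/95 ≈ 4213.4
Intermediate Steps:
-34/(95/(-153))*77 + (-3 + 4*0) = -34/(95*(-1/153))*77 + (-3 + 0) = -34/(-95/153)*77 - 3 = -34*(-153/95)*77 - 3 = (5202/95)*77 - 3 = 400554/95 - 3 = 400269/95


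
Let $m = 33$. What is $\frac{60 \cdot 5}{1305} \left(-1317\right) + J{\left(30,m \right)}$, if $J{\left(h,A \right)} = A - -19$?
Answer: $- \frac{7272}{29} \approx -250.76$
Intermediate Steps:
$J{\left(h,A \right)} = 19 + A$ ($J{\left(h,A \right)} = A + 19 = 19 + A$)
$\frac{60 \cdot 5}{1305} \left(-1317\right) + J{\left(30,m \right)} = \frac{60 \cdot 5}{1305} \left(-1317\right) + \left(19 + 33\right) = 300 \cdot \frac{1}{1305} \left(-1317\right) + 52 = \frac{20}{87} \left(-1317\right) + 52 = - \frac{8780}{29} + 52 = - \frac{7272}{29}$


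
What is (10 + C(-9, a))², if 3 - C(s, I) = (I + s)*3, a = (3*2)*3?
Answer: 196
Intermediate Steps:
a = 18 (a = 6*3 = 18)
C(s, I) = 3 - 3*I - 3*s (C(s, I) = 3 - (I + s)*3 = 3 - (3*I + 3*s) = 3 + (-3*I - 3*s) = 3 - 3*I - 3*s)
(10 + C(-9, a))² = (10 + (3 - 3*18 - 3*(-9)))² = (10 + (3 - 54 + 27))² = (10 - 24)² = (-14)² = 196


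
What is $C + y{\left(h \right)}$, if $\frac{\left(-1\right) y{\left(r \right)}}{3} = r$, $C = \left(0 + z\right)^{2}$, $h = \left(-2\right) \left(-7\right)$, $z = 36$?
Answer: $1254$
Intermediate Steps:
$h = 14$
$C = 1296$ ($C = \left(0 + 36\right)^{2} = 36^{2} = 1296$)
$y{\left(r \right)} = - 3 r$
$C + y{\left(h \right)} = 1296 - 42 = 1254$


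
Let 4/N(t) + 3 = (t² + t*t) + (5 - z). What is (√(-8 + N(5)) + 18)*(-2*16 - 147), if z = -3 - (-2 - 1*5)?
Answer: -3222 - 179*I*√285/6 ≈ -3222.0 - 503.64*I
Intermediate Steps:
z = 4 (z = -3 - (-2 - 5) = -3 - 1*(-7) = -3 + 7 = 4)
N(t) = 4/(-2 + 2*t²) (N(t) = 4/(-3 + ((t² + t*t) + (5 - 1*4))) = 4/(-3 + ((t² + t²) + (5 - 4))) = 4/(-3 + (2*t² + 1)) = 4/(-3 + (1 + 2*t²)) = 4/(-2 + 2*t²))
(√(-8 + N(5)) + 18)*(-2*16 - 147) = (√(-8 + 2/(-1 + 5²)) + 18)*(-2*16 - 147) = (√(-8 + 2/(-1 + 25)) + 18)*(-32 - 147) = (√(-8 + 2/24) + 18)*(-179) = (√(-8 + 2*(1/24)) + 18)*(-179) = (√(-8 + 1/12) + 18)*(-179) = (√(-95/12) + 18)*(-179) = (I*√285/6 + 18)*(-179) = (18 + I*√285/6)*(-179) = -3222 - 179*I*√285/6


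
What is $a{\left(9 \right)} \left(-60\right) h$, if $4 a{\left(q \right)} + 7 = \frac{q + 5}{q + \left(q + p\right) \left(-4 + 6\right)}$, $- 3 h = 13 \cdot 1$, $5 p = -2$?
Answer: $- \frac{55055}{131} \approx -420.27$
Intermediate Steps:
$p = - \frac{2}{5}$ ($p = \frac{1}{5} \left(-2\right) = - \frac{2}{5} \approx -0.4$)
$h = - \frac{13}{3}$ ($h = - \frac{13 \cdot 1}{3} = \left(- \frac{1}{3}\right) 13 = - \frac{13}{3} \approx -4.3333$)
$a{\left(q \right)} = - \frac{7}{4} + \frac{5 + q}{4 \left(- \frac{4}{5} + 3 q\right)}$ ($a{\left(q \right)} = - \frac{7}{4} + \frac{\left(q + 5\right) \frac{1}{q + \left(q - \frac{2}{5}\right) \left(-4 + 6\right)}}{4} = - \frac{7}{4} + \frac{\left(5 + q\right) \frac{1}{q + \left(- \frac{2}{5} + q\right) 2}}{4} = - \frac{7}{4} + \frac{\left(5 + q\right) \frac{1}{q + \left(- \frac{4}{5} + 2 q\right)}}{4} = - \frac{7}{4} + \frac{\left(5 + q\right) \frac{1}{- \frac{4}{5} + 3 q}}{4} = - \frac{7}{4} + \frac{\frac{1}{- \frac{4}{5} + 3 q} \left(5 + q\right)}{4} = - \frac{7}{4} + \frac{5 + q}{4 \left(- \frac{4}{5} + 3 q\right)}$)
$a{\left(9 \right)} \left(-60\right) h = \frac{53 - 900}{4 \left(-4 + 15 \cdot 9\right)} \left(-60\right) \left(- \frac{13}{3}\right) = \frac{53 - 900}{4 \left(-4 + 135\right)} \left(-60\right) \left(- \frac{13}{3}\right) = \frac{1}{4} \cdot \frac{1}{131} \left(-847\right) \left(-60\right) \left(- \frac{13}{3}\right) = \left(- \frac{847}{524}\right) \left(-60\right) \left(- \frac{13}{3}\right) = \frac{12705}{131} \left(- \frac{13}{3}\right) = - \frac{55055}{131}$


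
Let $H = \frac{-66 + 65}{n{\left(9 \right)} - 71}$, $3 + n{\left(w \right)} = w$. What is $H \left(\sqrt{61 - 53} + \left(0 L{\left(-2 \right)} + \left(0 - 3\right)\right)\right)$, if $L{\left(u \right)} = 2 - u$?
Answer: $- \frac{3}{65} + \frac{2 \sqrt{2}}{65} \approx -0.0026396$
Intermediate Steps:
$n{\left(w \right)} = -3 + w$
$H = \frac{1}{65}$ ($H = \frac{-66 + 65}{\left(-3 + 9\right) - 71} = - \frac{1}{6 - 71} = - \frac{1}{-65} = \left(-1\right) \left(- \frac{1}{65}\right) = \frac{1}{65} \approx 0.015385$)
$H \left(\sqrt{61 - 53} + \left(0 L{\left(-2 \right)} + \left(0 - 3\right)\right)\right) = \frac{\sqrt{61 - 53} + \left(0 \left(2 - -2\right) + \left(0 - 3\right)\right)}{65} = \frac{\sqrt{8} + \left(0 \left(2 + 2\right) + \left(0 - 3\right)\right)}{65} = \frac{2 \sqrt{2} + \left(0 \cdot 4 - 3\right)}{65} = \frac{2 \sqrt{2} + \left(0 - 3\right)}{65} = \frac{2 \sqrt{2} - 3}{65} = \frac{-3 + 2 \sqrt{2}}{65} = - \frac{3}{65} + \frac{2 \sqrt{2}}{65}$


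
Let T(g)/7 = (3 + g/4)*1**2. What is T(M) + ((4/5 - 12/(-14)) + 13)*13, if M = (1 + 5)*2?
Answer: 8139/35 ≈ 232.54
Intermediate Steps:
M = 12 (M = 6*2 = 12)
T(g) = 21 + 7*g/4 (T(g) = 7*((3 + g/4)*1**2) = 7*((3 + g*(1/4))*1) = 7*((3 + g/4)*1) = 7*(3 + g/4) = 21 + 7*g/4)
T(M) + ((4/5 - 12/(-14)) + 13)*13 = (21 + (7/4)*12) + ((4/5 - 12/(-14)) + 13)*13 = (21 + 21) + ((4*(1/5) - 12*(-1/14)) + 13)*13 = 42 + ((4/5 + 6/7) + 13)*13 = 42 + (58/35 + 13)*13 = 42 + (513/35)*13 = 42 + 6669/35 = 8139/35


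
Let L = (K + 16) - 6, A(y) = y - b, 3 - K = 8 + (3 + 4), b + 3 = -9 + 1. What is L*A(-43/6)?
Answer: -23/3 ≈ -7.6667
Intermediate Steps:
b = -11 (b = -3 + (-9 + 1) = -3 - 8 = -11)
K = -12 (K = 3 - (8 + (3 + 4)) = 3 - (8 + 7) = 3 - 1*15 = 3 - 15 = -12)
A(y) = 11 + y (A(y) = y - 1*(-11) = y + 11 = 11 + y)
L = -2 (L = (-12 + 16) - 6 = 4 - 6 = -2)
L*A(-43/6) = -2*(11 - 43/6) = -2*23/6 = -23/3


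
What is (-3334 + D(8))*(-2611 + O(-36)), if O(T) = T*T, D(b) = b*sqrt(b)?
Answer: 4384210 - 21040*sqrt(2) ≈ 4.3545e+6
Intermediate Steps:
D(b) = b**(3/2)
O(T) = T**2
(-3334 + D(8))*(-2611 + O(-36)) = (-3334 + 8**(3/2))*(-2611 + (-36)**2) = (-3334 + 16*sqrt(2))*(-2611 + 1296) = (-3334 + 16*sqrt(2))*(-1315) = 4384210 - 21040*sqrt(2)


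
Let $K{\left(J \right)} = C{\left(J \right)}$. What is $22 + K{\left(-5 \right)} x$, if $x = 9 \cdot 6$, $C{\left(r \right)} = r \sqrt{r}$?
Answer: $22 - 270 i \sqrt{5} \approx 22.0 - 603.74 i$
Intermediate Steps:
$C{\left(r \right)} = r^{\frac{3}{2}}$
$K{\left(J \right)} = J^{\frac{3}{2}}$
$x = 54$
$22 + K{\left(-5 \right)} x = 22 + \left(-5\right)^{\frac{3}{2}} \cdot 54 = 22 + - 5 i \sqrt{5} \cdot 54 = 22 - 270 i \sqrt{5}$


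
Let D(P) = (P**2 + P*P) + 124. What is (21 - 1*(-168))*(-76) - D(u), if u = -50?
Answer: -19488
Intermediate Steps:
D(P) = 124 + 2*P**2 (D(P) = (P**2 + P**2) + 124 = 2*P**2 + 124 = 124 + 2*P**2)
(21 - 1*(-168))*(-76) - D(u) = (21 - 1*(-168))*(-76) - (124 + 2*(-50)**2) = (21 + 168)*(-76) - (124 + 2*2500) = 189*(-76) - (124 + 5000) = -14364 - 1*5124 = -14364 - 5124 = -19488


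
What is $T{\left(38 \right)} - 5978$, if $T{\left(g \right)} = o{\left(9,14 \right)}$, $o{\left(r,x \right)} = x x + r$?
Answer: $-5773$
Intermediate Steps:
$o{\left(r,x \right)} = r + x^{2}$ ($o{\left(r,x \right)} = x^{2} + r = r + x^{2}$)
$T{\left(g \right)} = 205$ ($T{\left(g \right)} = 9 + 14^{2} = 9 + 196 = 205$)
$T{\left(38 \right)} - 5978 = 205 - 5978 = -5773$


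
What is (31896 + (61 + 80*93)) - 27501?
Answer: 11896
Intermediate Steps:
(31896 + (61 + 80*93)) - 27501 = (31896 + (61 + 7440)) - 27501 = (31896 + 7501) - 27501 = 39397 - 27501 = 11896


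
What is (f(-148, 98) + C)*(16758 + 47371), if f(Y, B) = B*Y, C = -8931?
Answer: -1502863115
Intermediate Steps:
(f(-148, 98) + C)*(16758 + 47371) = (98*(-148) - 8931)*(16758 + 47371) = (-14504 - 8931)*64129 = -23435*64129 = -1502863115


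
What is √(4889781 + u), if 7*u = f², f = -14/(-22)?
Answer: 2*√147915877/11 ≈ 2211.3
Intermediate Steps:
f = 7/11 (f = -14*(-1)/22 = -7*(-1/11) = 7/11 ≈ 0.63636)
u = 7/121 (u = (7/11)²/7 = (⅐)*(49/121) = 7/121 ≈ 0.057851)
√(4889781 + u) = √(4889781 + 7/121) = √(591663508/121) = 2*√147915877/11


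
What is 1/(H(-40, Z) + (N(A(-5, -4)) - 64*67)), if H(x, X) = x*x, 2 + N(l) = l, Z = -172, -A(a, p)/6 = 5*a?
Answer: -1/2540 ≈ -0.00039370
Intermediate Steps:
A(a, p) = -30*a
N(l) = -2 + l
H(x, X) = x**2
1/(H(-40, Z) + (N(A(-5, -4)) - 64*67)) = 1/((-40)**2 + ((-2 - 30*(-5)) - 64*67)) = 1/(1600 + ((-2 + 150) - 4288)) = 1/(1600 + (148 - 4288)) = 1/(1600 - 4140) = 1/(-2540) = -1/2540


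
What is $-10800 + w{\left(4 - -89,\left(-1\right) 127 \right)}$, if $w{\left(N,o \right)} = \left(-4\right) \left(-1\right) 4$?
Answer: $-10784$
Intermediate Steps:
$w{\left(N,o \right)} = 16$ ($w{\left(N,o \right)} = 4 \cdot 4 = 16$)
$-10800 + w{\left(4 - -89,\left(-1\right) 127 \right)} = -10800 + 16 = -10784$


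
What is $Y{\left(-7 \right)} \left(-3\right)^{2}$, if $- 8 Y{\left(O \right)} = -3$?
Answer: $\frac{27}{8} \approx 3.375$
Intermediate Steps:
$Y{\left(O \right)} = \frac{3}{8}$ ($Y{\left(O \right)} = \left(- \frac{1}{8}\right) \left(-3\right) = \frac{3}{8}$)
$Y{\left(-7 \right)} \left(-3\right)^{2} = \frac{3 \left(-3\right)^{2}}{8} = \frac{3}{8} \cdot 9 = \frac{27}{8}$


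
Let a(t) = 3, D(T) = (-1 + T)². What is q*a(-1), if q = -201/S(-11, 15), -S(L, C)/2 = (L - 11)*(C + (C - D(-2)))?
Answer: -201/308 ≈ -0.65260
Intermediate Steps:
S(L, C) = -2*(-11 + L)*(-9 + 2*C) (S(L, C) = -2*(L - 11)*(C + (C - (-1 - 2)²)) = -2*(-11 + L)*(C + (C - 1*(-3)²)) = -2*(-11 + L)*(C + (C - 1*9)) = -2*(-11 + L)*(C + (C - 9)) = -2*(-11 + L)*(C + (-9 + C)) = -2*(-11 + L)*(-9 + 2*C))
q = -67/308 (q = -201/(-198 + 18*(-11) + 44*15 - 4*15*(-11)) = -201/(-198 - 198 + 660 + 660) = -201/924 = -201*1/924 = -67/308 ≈ -0.21753)
q*a(-1) = -67/308*3 = -201/308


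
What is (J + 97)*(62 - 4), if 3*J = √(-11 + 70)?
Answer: 5626 + 58*√59/3 ≈ 5774.5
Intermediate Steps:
J = √59/3 (J = √(-11 + 70)/3 = √59/3 ≈ 2.5604)
(J + 97)*(62 - 4) = (√59/3 + 97)*(62 - 4) = (97 + √59/3)*58 = 5626 + 58*√59/3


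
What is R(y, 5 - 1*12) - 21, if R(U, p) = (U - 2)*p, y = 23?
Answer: -168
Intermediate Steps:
R(U, p) = p*(-2 + U) (R(U, p) = (-2 + U)*p = p*(-2 + U))
R(y, 5 - 1*12) - 21 = (5 - 1*12)*(-2 + 23) - 21 = (5 - 12)*21 - 21 = -7*21 - 21 = -147 - 21 = -168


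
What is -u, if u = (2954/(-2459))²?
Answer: -8726116/6046681 ≈ -1.4431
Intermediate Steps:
u = 8726116/6046681 (u = (2954*(-1/2459))² = (-2954/2459)² = 8726116/6046681 ≈ 1.4431)
-u = -1*8726116/6046681 = -8726116/6046681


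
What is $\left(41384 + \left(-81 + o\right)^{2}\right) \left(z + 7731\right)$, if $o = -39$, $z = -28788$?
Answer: $-1174643688$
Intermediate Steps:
$\left(41384 + \left(-81 + o\right)^{2}\right) \left(z + 7731\right) = \left(41384 + \left(-81 - 39\right)^{2}\right) \left(-28788 + 7731\right) = \left(41384 + \left(-120\right)^{2}\right) \left(-21057\right) = \left(41384 + 14400\right) \left(-21057\right) = 55784 \left(-21057\right) = -1174643688$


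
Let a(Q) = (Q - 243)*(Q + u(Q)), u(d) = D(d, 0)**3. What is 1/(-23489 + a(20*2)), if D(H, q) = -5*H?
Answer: 1/1623968391 ≈ 6.1578e-10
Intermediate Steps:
u(d) = -125*d**3 (u(d) = (-5*d)**3 = -125*d**3)
a(Q) = (-243 + Q)*(Q - 125*Q**3) (a(Q) = (Q - 243)*(Q - 125*Q**3) = (-243 + Q)*(Q - 125*Q**3))
1/(-23489 + a(20*2)) = 1/(-23489 + (20*2)*(-243 + 20*2 - 125*(20*2)**3 + 30375*(20*2)**2)) = 1/(-23489 + 40*(-243 + 40 - 125*40**3 + 30375*40**2)) = 1/(-23489 + 40*(-243 + 40 - 125*64000 + 30375*1600)) = 1/(-23489 + 40*(-243 + 40 - 8000000 + 48600000)) = 1/(-23489 + 40*40599797) = 1/(-23489 + 1623991880) = 1/1623968391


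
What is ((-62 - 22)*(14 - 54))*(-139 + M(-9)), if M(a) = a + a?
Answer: -527520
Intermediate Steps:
M(a) = 2*a
((-62 - 22)*(14 - 54))*(-139 + M(-9)) = ((-62 - 22)*(14 - 54))*(-139 + 2*(-9)) = (-84*(-40))*(-139 - 18) = 3360*(-157) = -527520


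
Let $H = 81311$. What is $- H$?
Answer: $-81311$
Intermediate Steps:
$- H = \left(-1\right) 81311 = -81311$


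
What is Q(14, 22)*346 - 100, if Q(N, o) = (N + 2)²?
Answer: 88476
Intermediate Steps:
Q(N, o) = (2 + N)²
Q(14, 22)*346 - 100 = (2 + 14)²*346 - 100 = 16²*346 - 100 = 256*346 - 100 = 88576 - 100 = 88476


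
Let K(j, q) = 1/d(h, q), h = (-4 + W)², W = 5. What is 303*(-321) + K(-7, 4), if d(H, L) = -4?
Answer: -389053/4 ≈ -97263.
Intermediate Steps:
h = 1 (h = (-4 + 5)² = 1² = 1)
K(j, q) = -¼ (K(j, q) = 1/(-4) = -¼)
303*(-321) + K(-7, 4) = 303*(-321) - ¼ = -97263 - ¼ = -389053/4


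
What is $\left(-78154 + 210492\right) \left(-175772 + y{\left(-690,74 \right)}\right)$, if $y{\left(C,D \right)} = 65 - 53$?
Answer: $-23259726880$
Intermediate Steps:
$y{\left(C,D \right)} = 12$
$\left(-78154 + 210492\right) \left(-175772 + y{\left(-690,74 \right)}\right) = \left(-78154 + 210492\right) \left(-175772 + 12\right) = 132338 \left(-175760\right) = -23259726880$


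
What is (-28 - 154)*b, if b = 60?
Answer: -10920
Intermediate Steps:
(-28 - 154)*b = (-28 - 154)*60 = -182*60 = -10920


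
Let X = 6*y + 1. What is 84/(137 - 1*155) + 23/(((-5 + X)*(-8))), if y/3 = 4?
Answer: -7685/1632 ≈ -4.7089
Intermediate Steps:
y = 12 (y = 3*4 = 12)
X = 73 (X = 6*12 + 1 = 72 + 1 = 73)
84/(137 - 1*155) + 23/(((-5 + X)*(-8))) = 84/(137 - 1*155) + 23/(((-5 + 73)*(-8))) = 84/(137 - 155) + 23/((68*(-8))) = 84/(-18) + 23/(-544) = 84*(-1/18) + 23*(-1/544) = -14/3 - 23/544 = -7685/1632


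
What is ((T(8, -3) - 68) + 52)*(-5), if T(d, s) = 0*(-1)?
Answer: 80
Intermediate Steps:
T(d, s) = 0
((T(8, -3) - 68) + 52)*(-5) = ((0 - 68) + 52)*(-5) = (-68 + 52)*(-5) = -16*(-5) = 80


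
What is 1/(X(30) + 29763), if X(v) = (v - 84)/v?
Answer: 5/148806 ≈ 3.3601e-5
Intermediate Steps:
X(v) = (-84 + v)/v
1/(X(30) + 29763) = 1/((-84 + 30)/30 + 29763) = 1/((1/30)*(-54) + 29763) = 1/(-9/5 + 29763) = 1/(148806/5) = 5/148806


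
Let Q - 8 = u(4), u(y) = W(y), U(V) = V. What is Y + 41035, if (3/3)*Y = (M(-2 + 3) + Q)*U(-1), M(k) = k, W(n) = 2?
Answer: 41024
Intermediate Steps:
u(y) = 2
Q = 10 (Q = 8 + 2 = 10)
Y = -11 (Y = ((-2 + 3) + 10)*(-1) = (1 + 10)*(-1) = 11*(-1) = -11)
Y + 41035 = -11 + 41035 = 41024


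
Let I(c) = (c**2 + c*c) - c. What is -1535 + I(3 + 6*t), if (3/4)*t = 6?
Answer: 3616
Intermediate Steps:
t = 8 (t = (4/3)*6 = 8)
I(c) = -c + 2*c**2 (I(c) = (c**2 + c**2) - c = 2*c**2 - c = -c + 2*c**2)
-1535 + I(3 + 6*t) = -1535 + (3 + 6*8)*(-1 + 2*(3 + 6*8)) = -1535 + (3 + 48)*(-1 + 2*(3 + 48)) = -1535 + 51*(-1 + 2*51) = -1535 + 51*(-1 + 102) = -1535 + 51*101 = -1535 + 5151 = 3616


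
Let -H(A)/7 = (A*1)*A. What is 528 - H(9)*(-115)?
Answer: -64677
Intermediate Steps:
H(A) = -7*A² (H(A) = -7*A*1*A = -7*A*A = -7*A²)
528 - H(9)*(-115) = 528 - (-7*9²)*(-115) = 528 - (-7*81)*(-115) = 528 - (-567)*(-115) = 528 - 1*65205 = 528 - 65205 = -64677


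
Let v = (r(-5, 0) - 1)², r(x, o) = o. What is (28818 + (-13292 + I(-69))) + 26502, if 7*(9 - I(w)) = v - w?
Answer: 42027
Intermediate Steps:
v = 1 (v = (0 - 1)² = (-1)² = 1)
I(w) = 62/7 + w/7 (I(w) = 9 - (1 - w)/7 = 9 + (-⅐ + w/7) = 62/7 + w/7)
(28818 + (-13292 + I(-69))) + 26502 = (28818 + (-13292 + (62/7 + (⅐)*(-69)))) + 26502 = (28818 + (-13292 + (62/7 - 69/7))) + 26502 = (28818 + (-13292 - 1)) + 26502 = (28818 - 13293) + 26502 = 15525 + 26502 = 42027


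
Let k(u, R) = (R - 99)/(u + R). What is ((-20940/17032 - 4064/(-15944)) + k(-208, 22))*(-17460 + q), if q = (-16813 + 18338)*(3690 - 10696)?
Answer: 2367295624868170/394608021 ≈ 5.9991e+6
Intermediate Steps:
k(u, R) = (-99 + R)/(R + u)
q = -10684150 (q = 1525*(-7006) = -10684150)
((-20940/17032 - 4064/(-15944)) + k(-208, 22))*(-17460 + q) = ((-20940/17032 - 4064/(-15944)) + (-99 + 22)/(22 - 208))*(-17460 - 10684150) = ((-20940*1/17032 - 4064*(-1/15944)) - 77/(-186))*(-10701610) = ((-5235/4258 + 508/1993) - 1/186*(-77))*(-10701610) = (-8270291/8486194 + 77/186)*(-10701610) = -221209297/394608021*(-10701610) = 2367295624868170/394608021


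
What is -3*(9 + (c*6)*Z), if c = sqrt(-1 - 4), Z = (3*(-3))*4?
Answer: -27 + 648*I*sqrt(5) ≈ -27.0 + 1449.0*I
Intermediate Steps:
Z = -36 (Z = -9*4 = -36)
c = I*sqrt(5) (c = sqrt(-5) = I*sqrt(5) ≈ 2.2361*I)
-3*(9 + (c*6)*Z) = -3*(9 + ((I*sqrt(5))*6)*(-36)) = -3*(9 + (6*I*sqrt(5))*(-36)) = -3*(9 - 216*I*sqrt(5)) = -27 + 648*I*sqrt(5)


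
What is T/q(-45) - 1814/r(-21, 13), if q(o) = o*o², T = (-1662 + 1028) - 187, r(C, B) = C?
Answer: 55105997/637875 ≈ 86.390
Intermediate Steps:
T = -821 (T = -634 - 187 = -821)
q(o) = o³
T/q(-45) - 1814/r(-21, 13) = -821/((-45)³) - 1814/(-21) = -821/(-91125) - 1814*(-1/21) = -821*(-1/91125) + 1814/21 = 821/91125 + 1814/21 = 55105997/637875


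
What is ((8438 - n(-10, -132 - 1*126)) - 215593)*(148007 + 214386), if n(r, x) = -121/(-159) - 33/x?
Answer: -1026532395552625/13674 ≈ -7.5072e+10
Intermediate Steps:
n(r, x) = 121/159 - 33/x (n(r, x) = -121*(-1/159) - 33/x = 121/159 - 33/x)
((8438 - n(-10, -132 - 1*126)) - 215593)*(148007 + 214386) = ((8438 - (121/159 - 33/(-132 - 1*126))) - 215593)*(148007 + 214386) = ((8438 - (121/159 - 33/(-132 - 126))) - 215593)*362393 = ((8438 - (121/159 - 33/(-258))) - 215593)*362393 = ((8438 - (121/159 - 33*(-1/258))) - 215593)*362393 = ((8438 - (121/159 + 11/86)) - 215593)*362393 = ((8438 - 1*12155/13674) - 215593)*362393 = ((8438 - 12155/13674) - 215593)*362393 = (115369057/13674 - 215593)*362393 = -2832649625/13674*362393 = -1026532395552625/13674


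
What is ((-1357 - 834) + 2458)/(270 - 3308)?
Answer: -267/3038 ≈ -0.087887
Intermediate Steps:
((-1357 - 834) + 2458)/(270 - 3308) = (-2191 + 2458)/(-3038) = 267*(-1/3038) = -267/3038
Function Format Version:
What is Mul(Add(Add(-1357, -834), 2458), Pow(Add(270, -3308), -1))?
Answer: Rational(-267, 3038) ≈ -0.087887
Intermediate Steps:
Mul(Add(Add(-1357, -834), 2458), Pow(Add(270, -3308), -1)) = Mul(Add(-2191, 2458), Pow(-3038, -1)) = Mul(267, Rational(-1, 3038)) = Rational(-267, 3038)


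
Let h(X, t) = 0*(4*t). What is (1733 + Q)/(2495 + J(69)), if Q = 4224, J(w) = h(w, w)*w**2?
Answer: 5957/2495 ≈ 2.3876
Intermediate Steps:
h(X, t) = 0
J(w) = 0 (J(w) = 0*w**2 = 0)
(1733 + Q)/(2495 + J(69)) = (1733 + 4224)/(2495 + 0) = 5957/2495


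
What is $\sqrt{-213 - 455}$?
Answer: $2 i \sqrt{167} \approx 25.846 i$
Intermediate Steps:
$\sqrt{-213 - 455} = \sqrt{-668} = 2 i \sqrt{167}$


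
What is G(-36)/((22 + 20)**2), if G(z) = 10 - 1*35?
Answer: -25/1764 ≈ -0.014172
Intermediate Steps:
G(z) = -25 (G(z) = 10 - 35 = -25)
G(-36)/((22 + 20)**2) = -25/(22 + 20)**2 = -25/(42**2) = -25/1764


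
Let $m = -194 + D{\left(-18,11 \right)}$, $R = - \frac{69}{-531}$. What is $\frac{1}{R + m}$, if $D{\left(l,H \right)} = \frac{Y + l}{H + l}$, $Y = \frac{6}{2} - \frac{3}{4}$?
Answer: $- \frac{708}{135667} \approx -0.0052187$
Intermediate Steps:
$Y = \frac{9}{4}$ ($Y = 6 \cdot \frac{1}{2} - \frac{3}{4} = 3 - \frac{3}{4} = \frac{9}{4} \approx 2.25$)
$D{\left(l,H \right)} = \frac{\frac{9}{4} + l}{H + l}$
$R = \frac{23}{177}$ ($R = \left(-69\right) \left(- \frac{1}{531}\right) = \frac{23}{177} \approx 0.12994$)
$m = - \frac{767}{4}$ ($m = -194 + \frac{\frac{9}{4} - 18}{11 - 18} = -194 + \frac{1}{-7} \left(- \frac{63}{4}\right) = -194 - - \frac{9}{4} = -194 + \frac{9}{4} = - \frac{767}{4} \approx -191.75$)
$\frac{1}{R + m} = \frac{1}{\frac{23}{177} - \frac{767}{4}} = \frac{1}{- \frac{135667}{708}} = - \frac{708}{135667}$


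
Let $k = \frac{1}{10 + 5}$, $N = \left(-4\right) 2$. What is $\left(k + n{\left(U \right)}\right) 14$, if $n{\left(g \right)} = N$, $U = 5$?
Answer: $- \frac{1666}{15} \approx -111.07$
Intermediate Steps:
$N = -8$
$n{\left(g \right)} = -8$
$k = \frac{1}{15} \approx 0.066667$
$\left(k + n{\left(U \right)}\right) 14 = \left(\frac{1}{15} - 8\right) 14 = \left(- \frac{119}{15}\right) 14 = - \frac{1666}{15}$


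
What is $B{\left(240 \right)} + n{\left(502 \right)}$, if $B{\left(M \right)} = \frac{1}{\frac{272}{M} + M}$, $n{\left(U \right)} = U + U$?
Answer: $\frac{3631483}{3617} \approx 1004.0$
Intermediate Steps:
$n{\left(U \right)} = 2 U$
$B{\left(M \right)} = \frac{1}{M + \frac{272}{M}}$
$B{\left(240 \right)} + n{\left(502 \right)} = \frac{240}{272 + 240^{2}} + 2 \cdot 502 = \frac{240}{272 + 57600} + 1004 = \frac{240}{57872} + 1004 = 240 \cdot \frac{1}{57872} + 1004 = \frac{15}{3617} + 1004 = \frac{3631483}{3617}$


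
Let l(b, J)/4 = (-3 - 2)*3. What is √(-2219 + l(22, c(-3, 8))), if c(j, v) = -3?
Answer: I*√2279 ≈ 47.739*I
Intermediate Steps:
l(b, J) = -60 (l(b, J) = 4*((-3 - 2)*3) = 4*(-5*3) = 4*(-15) = -60)
√(-2219 + l(22, c(-3, 8))) = √(-2219 - 60) = √(-2279) = I*√2279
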